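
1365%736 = 629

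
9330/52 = 179 + 11/26= 179.42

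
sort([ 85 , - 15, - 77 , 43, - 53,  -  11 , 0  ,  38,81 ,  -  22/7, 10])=[ - 77,  -  53,  -  15,  -  11, - 22/7,0, 10, 38, 43, 81, 85]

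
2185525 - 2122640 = 62885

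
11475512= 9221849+2253663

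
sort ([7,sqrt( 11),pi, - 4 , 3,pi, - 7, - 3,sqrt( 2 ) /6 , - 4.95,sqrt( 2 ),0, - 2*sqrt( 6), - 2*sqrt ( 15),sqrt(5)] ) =[ - 2*sqrt( 15),- 7, - 4.95, - 2*sqrt( 6), - 4, - 3 , 0,sqrt (2 ) /6 , sqrt( 2 ), sqrt( 5 ),3, pi,  pi, sqrt ( 11), 7]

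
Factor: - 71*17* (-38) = 2^1*17^1 * 19^1*71^1 = 45866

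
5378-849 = 4529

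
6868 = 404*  17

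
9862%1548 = 574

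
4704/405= 11 + 83/135 = 11.61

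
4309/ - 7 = - 4309/7 = - 615.57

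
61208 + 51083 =112291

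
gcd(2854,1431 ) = 1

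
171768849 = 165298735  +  6470114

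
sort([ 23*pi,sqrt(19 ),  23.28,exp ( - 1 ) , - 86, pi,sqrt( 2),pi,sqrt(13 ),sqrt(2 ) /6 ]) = [-86,sqrt(2 ) /6,exp( - 1 ),sqrt( 2), pi, pi,sqrt( 13),sqrt( 19),23.28,23*pi]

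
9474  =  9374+100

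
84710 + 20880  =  105590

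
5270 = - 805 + 6075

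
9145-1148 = 7997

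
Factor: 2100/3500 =3^1*5^(  -  1 ) = 3/5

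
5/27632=5/27632 = 0.00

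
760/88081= 760/88081 = 0.01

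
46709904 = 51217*912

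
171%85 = 1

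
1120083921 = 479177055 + 640906866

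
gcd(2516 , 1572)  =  4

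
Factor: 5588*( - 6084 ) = -2^4*3^2*11^1*13^2*127^1 = -  33997392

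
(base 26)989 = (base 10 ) 6301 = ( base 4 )1202131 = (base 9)8571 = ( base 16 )189d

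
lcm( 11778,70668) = 70668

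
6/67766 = 3/33883 = 0.00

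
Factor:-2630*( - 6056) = 2^4*5^1*263^1*757^1 = 15927280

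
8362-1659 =6703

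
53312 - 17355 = 35957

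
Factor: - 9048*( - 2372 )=2^5 * 3^1*13^1* 29^1*593^1 = 21461856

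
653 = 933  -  280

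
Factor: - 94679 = - 13^1 *7283^1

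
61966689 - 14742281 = 47224408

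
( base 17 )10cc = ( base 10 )5129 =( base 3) 21000222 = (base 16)1409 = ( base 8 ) 12011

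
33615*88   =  2958120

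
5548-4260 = 1288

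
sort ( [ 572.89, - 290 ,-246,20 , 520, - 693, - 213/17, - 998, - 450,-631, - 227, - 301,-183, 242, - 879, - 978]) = [-998, -978,-879, - 693 , - 631, - 450 , - 301,  -  290  , - 246,-227 ,-183 , - 213/17,  20,242 , 520 , 572.89]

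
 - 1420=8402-9822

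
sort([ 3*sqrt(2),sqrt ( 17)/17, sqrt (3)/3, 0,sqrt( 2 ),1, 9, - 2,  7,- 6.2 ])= [ -6.2, - 2,0,sqrt( 17)/17, sqrt ( 3)/3, 1, sqrt (2),3*sqrt(2 ), 7, 9 ]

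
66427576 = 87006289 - 20578713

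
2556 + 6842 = 9398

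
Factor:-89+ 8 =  - 3^4 = - 81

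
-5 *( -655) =3275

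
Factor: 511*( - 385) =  - 196735 = - 5^1*7^2*11^1*73^1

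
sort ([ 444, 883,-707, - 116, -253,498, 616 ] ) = [ - 707, - 253 ,- 116,444,498, 616, 883]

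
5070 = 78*65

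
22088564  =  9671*2284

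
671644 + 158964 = 830608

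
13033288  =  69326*188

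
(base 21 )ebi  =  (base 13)2c01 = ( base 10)6423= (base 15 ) 1d83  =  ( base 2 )1100100010111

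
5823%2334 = 1155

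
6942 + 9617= 16559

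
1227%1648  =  1227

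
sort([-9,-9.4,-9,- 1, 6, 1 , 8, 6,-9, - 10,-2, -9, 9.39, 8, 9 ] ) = [-10,-9.4, - 9, - 9, - 9,  -  9, - 2,  -  1,1, 6, 6 , 8, 8,  9, 9.39 ]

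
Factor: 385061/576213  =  3^ (- 1)*11^ ( - 1)*19^(-1)*419^1 = 419/627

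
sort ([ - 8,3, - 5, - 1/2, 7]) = [ - 8,- 5,-1/2,3,  7 ] 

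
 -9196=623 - 9819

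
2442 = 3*814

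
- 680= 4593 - 5273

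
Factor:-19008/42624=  - 33/74 = - 2^ ( - 1 ) * 3^1*11^1* 37^(  -  1)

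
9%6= 3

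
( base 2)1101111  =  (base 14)7D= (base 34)39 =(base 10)111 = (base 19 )5g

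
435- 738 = - 303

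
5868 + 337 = 6205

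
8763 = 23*381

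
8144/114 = 71 + 25/57 = 71.44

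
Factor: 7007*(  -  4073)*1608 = -2^3*3^1*7^2*11^1*13^1*67^1 * 4073^1 = - 45891533688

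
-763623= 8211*( - 93)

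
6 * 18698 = 112188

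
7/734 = 7/734= 0.01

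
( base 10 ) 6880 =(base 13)3193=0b1101011100000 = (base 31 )74T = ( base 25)b05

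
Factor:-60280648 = -2^3 * 293^1*25717^1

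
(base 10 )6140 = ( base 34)5ak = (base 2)1011111111100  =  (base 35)50f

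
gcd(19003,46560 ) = 1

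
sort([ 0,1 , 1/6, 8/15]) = [0,1/6, 8/15, 1]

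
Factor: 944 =2^4*59^1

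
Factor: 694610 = 2^1 *5^1*7^1 *9923^1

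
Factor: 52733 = 52733^1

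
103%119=103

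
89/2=89/2=44.50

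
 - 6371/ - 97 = 65 + 66/97 = 65.68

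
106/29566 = 53/14783=0.00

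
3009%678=297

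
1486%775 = 711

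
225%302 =225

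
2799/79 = 35 + 34/79 = 35.43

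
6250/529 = 6250/529 = 11.81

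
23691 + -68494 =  - 44803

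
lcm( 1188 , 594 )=1188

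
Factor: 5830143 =3^1*11^2*16061^1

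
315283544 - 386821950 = -71538406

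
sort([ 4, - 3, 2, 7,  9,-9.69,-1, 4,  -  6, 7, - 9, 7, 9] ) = [ - 9.69, - 9, - 6, - 3, - 1, 2, 4,4,7,7, 7, 9, 9]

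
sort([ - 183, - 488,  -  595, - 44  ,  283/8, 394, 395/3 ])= [ - 595, - 488, - 183, - 44, 283/8 , 395/3, 394]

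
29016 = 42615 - 13599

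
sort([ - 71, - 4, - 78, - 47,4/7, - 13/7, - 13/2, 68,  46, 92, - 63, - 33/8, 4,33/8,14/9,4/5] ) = [ - 78,-71, - 63,-47,-13/2,-33/8, - 4,-13/7, 4/7,4/5, 14/9, 4,33/8, 46, 68,92 ]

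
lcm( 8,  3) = 24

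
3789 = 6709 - 2920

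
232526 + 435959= 668485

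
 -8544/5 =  - 8544/5 = -1708.80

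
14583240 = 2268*6430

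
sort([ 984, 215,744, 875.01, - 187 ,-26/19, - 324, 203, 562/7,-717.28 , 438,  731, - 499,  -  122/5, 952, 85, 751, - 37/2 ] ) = [ - 717.28,-499, - 324, - 187,-122/5, - 37/2, - 26/19,562/7,  85, 203,  215 , 438,731, 744,751,875.01, 952, 984] 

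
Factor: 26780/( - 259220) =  - 103/997 = - 103^1*997^( - 1) 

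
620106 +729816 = 1349922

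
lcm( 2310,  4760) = 157080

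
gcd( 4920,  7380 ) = 2460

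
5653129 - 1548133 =4104996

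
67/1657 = 67/1657 = 0.04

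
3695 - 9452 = -5757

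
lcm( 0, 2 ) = 0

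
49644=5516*9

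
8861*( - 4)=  - 35444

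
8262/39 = 2754/13 = 211.85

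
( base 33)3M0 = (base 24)6M9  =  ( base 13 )1a82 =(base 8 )7631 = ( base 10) 3993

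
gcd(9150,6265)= 5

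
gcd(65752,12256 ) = 8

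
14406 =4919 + 9487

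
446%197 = 52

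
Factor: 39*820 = 31980 =2^2*3^1*5^1*13^1*41^1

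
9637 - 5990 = 3647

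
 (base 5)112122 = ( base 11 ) 3040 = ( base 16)FC5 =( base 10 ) 4037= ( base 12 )2405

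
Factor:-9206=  - 2^1*4603^1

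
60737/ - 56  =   - 1085  +  23/56 = - 1084.59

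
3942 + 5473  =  9415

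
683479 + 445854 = 1129333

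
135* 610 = 82350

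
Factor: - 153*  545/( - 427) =3^2 * 5^1*7^(  -  1 ) * 17^1*61^( - 1 )*109^1 = 83385/427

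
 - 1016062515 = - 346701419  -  669361096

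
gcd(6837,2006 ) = 1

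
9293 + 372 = 9665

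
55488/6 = 9248 = 9248.00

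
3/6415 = 3/6415 = 0.00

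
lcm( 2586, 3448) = 10344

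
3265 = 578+2687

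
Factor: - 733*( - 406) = 2^1*7^1 * 29^1*733^1= 297598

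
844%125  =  94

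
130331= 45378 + 84953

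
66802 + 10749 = 77551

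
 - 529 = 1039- 1568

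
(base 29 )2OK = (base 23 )4c6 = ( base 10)2398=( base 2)100101011110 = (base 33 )26m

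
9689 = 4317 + 5372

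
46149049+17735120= 63884169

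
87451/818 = 106 + 743/818 = 106.91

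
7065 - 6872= 193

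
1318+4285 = 5603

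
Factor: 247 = 13^1*19^1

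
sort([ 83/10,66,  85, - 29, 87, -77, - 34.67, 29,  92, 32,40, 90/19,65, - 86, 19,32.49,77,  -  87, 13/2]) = [ - 87, - 86, - 77,  -  34.67, - 29, 90/19,13/2,83/10,19, 29,  32, 32.49, 40, 65, 66,77, 85, 87 , 92 ] 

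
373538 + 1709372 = 2082910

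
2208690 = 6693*330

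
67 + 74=141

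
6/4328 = 3/2164 = 0.00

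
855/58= 855/58 = 14.74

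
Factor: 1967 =7^1*281^1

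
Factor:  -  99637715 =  - 5^1 *3407^1* 5849^1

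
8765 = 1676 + 7089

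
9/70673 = 9/70673=0.00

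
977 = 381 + 596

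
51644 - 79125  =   - 27481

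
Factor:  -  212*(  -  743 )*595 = 93722020  =  2^2*5^1*7^1*17^1*53^1*743^1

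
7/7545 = 7/7545= 0.00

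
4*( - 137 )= -548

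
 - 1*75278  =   - 75278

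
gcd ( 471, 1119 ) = 3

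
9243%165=3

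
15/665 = 3/133 = 0.02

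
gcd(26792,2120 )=8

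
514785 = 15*34319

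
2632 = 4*658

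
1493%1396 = 97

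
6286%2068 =82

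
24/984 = 1/41 = 0.02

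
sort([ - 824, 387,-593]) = [-824, - 593,387]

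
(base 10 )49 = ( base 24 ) 21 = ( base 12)41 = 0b110001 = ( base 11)45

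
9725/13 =748 + 1/13 = 748.08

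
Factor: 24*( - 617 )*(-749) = 11091192  =  2^3*3^1*7^1*107^1*617^1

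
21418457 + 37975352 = 59393809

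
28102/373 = 75 + 127/373 =75.34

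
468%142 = 42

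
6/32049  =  2/10683  =  0.00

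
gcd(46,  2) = 2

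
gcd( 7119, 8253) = 63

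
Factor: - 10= -2^1*5^1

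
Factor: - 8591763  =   - 3^1*2863921^1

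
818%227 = 137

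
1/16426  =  1/16426=0.00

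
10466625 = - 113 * (- 92625 ) 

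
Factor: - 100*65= -6500 = - 2^2*5^3 * 13^1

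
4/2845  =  4/2845 = 0.00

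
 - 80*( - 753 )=60240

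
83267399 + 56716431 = 139983830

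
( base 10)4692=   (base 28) 5rg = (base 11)3586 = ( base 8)11124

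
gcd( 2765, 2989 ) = 7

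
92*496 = 45632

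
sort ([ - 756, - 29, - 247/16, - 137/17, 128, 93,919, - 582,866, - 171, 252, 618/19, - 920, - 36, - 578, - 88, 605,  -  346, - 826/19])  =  [-920, - 756 ,-582, - 578,- 346, - 171 , - 88, - 826/19, - 36 , - 29, - 247/16, - 137/17,618/19,93, 128, 252, 605,866, 919 ]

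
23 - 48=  - 25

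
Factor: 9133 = 9133^1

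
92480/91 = 1016 + 24/91  =  1016.26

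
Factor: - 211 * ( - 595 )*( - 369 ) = -46326105 = - 3^2*5^1*7^1*17^1*41^1*211^1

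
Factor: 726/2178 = 1/3 = 3^( - 1) 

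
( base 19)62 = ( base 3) 11022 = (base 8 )164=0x74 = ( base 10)116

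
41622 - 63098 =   -  21476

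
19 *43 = 817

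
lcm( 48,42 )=336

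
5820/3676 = 1455/919 = 1.58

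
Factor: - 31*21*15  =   - 3^2*5^1* 7^1 *31^1 = - 9765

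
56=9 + 47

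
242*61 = 14762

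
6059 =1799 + 4260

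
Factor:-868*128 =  - 111104 = - 2^9*7^1 * 31^1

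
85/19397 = 5/1141 = 0.00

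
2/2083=2/2083 = 0.00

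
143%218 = 143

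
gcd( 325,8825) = 25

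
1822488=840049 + 982439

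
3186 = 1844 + 1342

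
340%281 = 59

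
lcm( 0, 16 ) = 0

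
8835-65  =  8770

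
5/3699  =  5/3699 = 0.00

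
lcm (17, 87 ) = 1479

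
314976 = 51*6176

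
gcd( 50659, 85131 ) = 1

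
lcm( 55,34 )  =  1870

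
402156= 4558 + 397598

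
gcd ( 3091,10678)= 281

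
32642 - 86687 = -54045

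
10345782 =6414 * 1613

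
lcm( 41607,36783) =2538027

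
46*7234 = 332764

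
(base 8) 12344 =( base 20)D78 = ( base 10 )5348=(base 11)4022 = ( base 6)40432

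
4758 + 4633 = 9391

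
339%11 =9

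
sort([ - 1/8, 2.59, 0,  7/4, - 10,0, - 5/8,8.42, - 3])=[ -10, - 3,  -  5/8, - 1/8, 0, 0,7/4, 2.59, 8.42]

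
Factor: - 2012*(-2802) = 5637624 = 2^3*3^1 * 467^1*503^1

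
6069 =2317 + 3752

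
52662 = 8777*6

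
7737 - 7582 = 155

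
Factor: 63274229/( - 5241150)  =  -2^( - 1 )*3^( - 2 )*5^( - 2)*19^( - 1) * 293^1*613^( - 1)*215953^1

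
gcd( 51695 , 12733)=7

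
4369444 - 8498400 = - 4128956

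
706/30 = 23 + 8/15= 23.53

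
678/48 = 14  +  1/8 = 14.12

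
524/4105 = 524/4105 = 0.13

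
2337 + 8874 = 11211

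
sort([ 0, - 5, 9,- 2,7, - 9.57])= [  -  9.57,-5, - 2 , 0,7, 9]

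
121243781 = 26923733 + 94320048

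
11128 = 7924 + 3204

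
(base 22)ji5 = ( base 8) 22575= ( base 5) 301342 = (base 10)9597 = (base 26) e53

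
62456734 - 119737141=- 57280407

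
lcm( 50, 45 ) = 450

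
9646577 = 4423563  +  5223014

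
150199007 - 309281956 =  - 159082949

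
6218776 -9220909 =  - 3002133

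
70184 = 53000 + 17184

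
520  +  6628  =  7148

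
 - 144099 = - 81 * 1779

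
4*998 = 3992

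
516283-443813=72470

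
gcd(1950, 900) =150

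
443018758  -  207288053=235730705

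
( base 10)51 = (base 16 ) 33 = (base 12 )43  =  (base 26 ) 1p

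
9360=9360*1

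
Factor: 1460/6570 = 2^1*3^(-2) = 2/9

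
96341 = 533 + 95808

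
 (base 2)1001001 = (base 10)73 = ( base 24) 31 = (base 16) 49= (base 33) 27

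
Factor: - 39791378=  - 2^1*11^1* 1808699^1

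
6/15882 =1/2647 = 0.00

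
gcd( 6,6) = 6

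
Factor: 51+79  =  130  =  2^1*5^1*13^1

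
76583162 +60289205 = 136872367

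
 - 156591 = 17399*( - 9) 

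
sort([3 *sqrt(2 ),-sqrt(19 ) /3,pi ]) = [ - sqrt(19)/3 , pi,  3*sqrt(2 ) ]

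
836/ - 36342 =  - 418/18171 = - 0.02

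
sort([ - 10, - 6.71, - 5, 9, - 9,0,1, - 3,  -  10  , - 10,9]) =[ - 10, - 10, - 10,  -  9, - 6.71, - 5, - 3, 0, 1,9 , 9 ] 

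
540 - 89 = 451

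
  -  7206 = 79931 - 87137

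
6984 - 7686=- 702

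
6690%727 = 147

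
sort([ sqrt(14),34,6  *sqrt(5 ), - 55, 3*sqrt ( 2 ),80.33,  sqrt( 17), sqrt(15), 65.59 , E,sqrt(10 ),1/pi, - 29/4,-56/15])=[ - 55, - 29/4, -56/15,  1/pi,  E,sqrt(10 ),sqrt( 14 ),  sqrt(15),sqrt(17 ), 3*sqrt(2 ), 6*sqrt(5),34, 65.59,80.33 ] 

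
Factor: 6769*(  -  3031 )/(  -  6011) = 7^2 * 433^1 * 967^1*6011^ ( - 1) = 20516839/6011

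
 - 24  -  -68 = 44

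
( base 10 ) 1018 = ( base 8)1772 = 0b1111111010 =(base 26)1D4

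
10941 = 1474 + 9467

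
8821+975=9796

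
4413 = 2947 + 1466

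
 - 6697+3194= - 3503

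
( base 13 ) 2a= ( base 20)1G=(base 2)100100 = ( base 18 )20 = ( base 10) 36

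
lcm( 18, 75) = 450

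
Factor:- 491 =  - 491^1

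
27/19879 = 27/19879= 0.00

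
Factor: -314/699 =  - 2^1 * 3^( - 1 )*157^1 * 233^( - 1) 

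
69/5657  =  69/5657 = 0.01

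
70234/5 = 14046 + 4/5 = 14046.80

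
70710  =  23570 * 3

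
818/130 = 6 + 19/65  =  6.29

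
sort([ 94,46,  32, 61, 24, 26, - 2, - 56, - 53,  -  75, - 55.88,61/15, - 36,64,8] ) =[-75, - 56, - 55.88, - 53, - 36, - 2,61/15,8,24, 26,32,46,61,64 , 94] 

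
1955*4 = 7820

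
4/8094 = 2/4047 = 0.00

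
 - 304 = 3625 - 3929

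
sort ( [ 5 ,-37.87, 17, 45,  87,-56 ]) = [ - 56, - 37.87, 5,  17,45, 87 ]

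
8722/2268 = 623/162  =  3.85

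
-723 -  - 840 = 117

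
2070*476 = 985320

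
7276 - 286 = 6990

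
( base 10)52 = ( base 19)2E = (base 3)1221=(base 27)1p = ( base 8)64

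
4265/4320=853/864 = 0.99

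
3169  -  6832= -3663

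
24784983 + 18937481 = 43722464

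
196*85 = 16660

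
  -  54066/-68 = 27033/34 =795.09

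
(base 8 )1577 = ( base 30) TP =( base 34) QB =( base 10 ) 895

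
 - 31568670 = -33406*945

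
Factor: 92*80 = 7360  =  2^6 *5^1 * 23^1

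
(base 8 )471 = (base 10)313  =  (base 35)8x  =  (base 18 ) H7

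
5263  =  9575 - 4312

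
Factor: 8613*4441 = 3^3*11^1* 29^1*4441^1 = 38250333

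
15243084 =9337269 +5905815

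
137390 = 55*2498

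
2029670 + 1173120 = 3202790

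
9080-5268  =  3812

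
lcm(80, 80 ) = 80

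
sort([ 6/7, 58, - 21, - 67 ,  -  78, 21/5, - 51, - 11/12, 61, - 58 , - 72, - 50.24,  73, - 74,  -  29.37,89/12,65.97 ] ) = [ - 78, - 74, - 72, - 67, - 58, - 51, - 50.24, - 29.37,- 21, - 11/12, 6/7 , 21/5,89/12, 58,61, 65.97, 73]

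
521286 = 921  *566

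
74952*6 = 449712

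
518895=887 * 585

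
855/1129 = 855/1129 = 0.76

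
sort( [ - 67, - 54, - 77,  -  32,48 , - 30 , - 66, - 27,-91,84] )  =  [  -  91, - 77,  -  67,-66 ,  -  54 , - 32 , - 30, - 27,48, 84 ]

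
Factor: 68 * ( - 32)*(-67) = 2^7*17^1  *  67^1 = 145792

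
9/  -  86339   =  -1 +86330/86339=-0.00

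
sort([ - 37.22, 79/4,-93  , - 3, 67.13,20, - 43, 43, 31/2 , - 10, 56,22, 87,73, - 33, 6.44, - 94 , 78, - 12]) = [-94, - 93, - 43, - 37.22, - 33, - 12, - 10 ,-3, 6.44, 31/2,79/4, 20 , 22, 43, 56, 67.13, 73, 78, 87]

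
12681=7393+5288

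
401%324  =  77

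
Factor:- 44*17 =-748 = - 2^2*11^1*17^1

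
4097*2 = 8194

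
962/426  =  2+55/213 = 2.26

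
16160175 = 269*60075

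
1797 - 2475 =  - 678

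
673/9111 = 673/9111 = 0.07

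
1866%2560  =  1866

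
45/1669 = 45/1669 = 0.03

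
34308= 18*1906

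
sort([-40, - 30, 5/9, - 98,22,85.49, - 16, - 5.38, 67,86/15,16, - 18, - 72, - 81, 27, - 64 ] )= [ - 98, - 81, - 72,-64, - 40, - 30, - 18,  -  16, - 5.38, 5/9,86/15, 16, 22,27,67,85.49] 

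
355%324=31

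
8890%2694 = 808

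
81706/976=83 +349/488 = 83.72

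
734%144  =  14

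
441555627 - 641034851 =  - 199479224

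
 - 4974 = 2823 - 7797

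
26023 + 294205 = 320228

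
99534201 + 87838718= 187372919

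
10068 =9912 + 156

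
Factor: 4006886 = 2^1*13^1*154111^1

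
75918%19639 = 17001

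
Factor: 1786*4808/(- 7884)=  - 2^2*3^( - 3)*19^1*47^1 *73^( - 1 )*601^1 = - 2146772/1971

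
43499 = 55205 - 11706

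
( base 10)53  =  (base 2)110101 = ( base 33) 1K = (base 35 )1I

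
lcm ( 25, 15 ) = 75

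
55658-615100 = -559442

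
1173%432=309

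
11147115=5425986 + 5721129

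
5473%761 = 146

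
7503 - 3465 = 4038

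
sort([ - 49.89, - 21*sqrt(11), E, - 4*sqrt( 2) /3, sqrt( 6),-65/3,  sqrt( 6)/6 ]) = [-21*sqrt( 11), -49.89, - 65/3, - 4*sqrt( 2 )/3, sqrt(6 )/6 , sqrt (6),E ]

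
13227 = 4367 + 8860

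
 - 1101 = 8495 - 9596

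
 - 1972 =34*( - 58) 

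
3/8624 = 3/8624=   0.00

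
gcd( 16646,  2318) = 2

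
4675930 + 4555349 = 9231279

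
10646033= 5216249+5429784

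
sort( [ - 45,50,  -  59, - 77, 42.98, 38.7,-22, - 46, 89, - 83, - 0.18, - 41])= [ - 83, - 77,-59, - 46, - 45,  -  41, - 22,-0.18,38.7, 42.98, 50,89] 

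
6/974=3/487 = 0.01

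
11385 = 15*759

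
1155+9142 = 10297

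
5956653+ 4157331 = 10113984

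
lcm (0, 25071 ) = 0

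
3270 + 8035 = 11305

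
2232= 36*62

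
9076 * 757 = 6870532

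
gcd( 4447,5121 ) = 1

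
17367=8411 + 8956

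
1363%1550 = 1363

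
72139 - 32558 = 39581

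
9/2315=9/2315 = 0.00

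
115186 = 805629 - 690443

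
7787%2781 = 2225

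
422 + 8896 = 9318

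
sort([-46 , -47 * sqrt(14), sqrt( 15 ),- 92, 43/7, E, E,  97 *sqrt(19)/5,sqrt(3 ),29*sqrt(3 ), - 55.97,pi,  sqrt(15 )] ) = [-47*sqrt(14 ), -92, - 55.97, - 46, sqrt( 3), E,E,pi,sqrt(15 ), sqrt( 15 ) , 43/7,  29 * sqrt ( 3 ),97 * sqrt( 19 )/5] 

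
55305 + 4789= 60094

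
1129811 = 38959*29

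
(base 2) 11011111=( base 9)267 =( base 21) AD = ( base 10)223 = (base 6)1011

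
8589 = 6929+1660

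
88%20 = 8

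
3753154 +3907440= 7660594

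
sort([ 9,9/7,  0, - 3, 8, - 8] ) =[ - 8,-3,0, 9/7, 8,  9] 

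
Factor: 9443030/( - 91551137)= - 2^1*5^1*17^( - 1)*421^1*2243^1*5385361^( - 1)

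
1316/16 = 82+1/4 = 82.25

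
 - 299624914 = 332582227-632207141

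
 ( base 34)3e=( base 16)74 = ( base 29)40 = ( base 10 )116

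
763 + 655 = 1418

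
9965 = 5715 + 4250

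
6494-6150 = 344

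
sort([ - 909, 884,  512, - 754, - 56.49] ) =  [  -  909, - 754, - 56.49,512,884 ] 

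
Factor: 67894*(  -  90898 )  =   - 2^2*47^1*83^1*409^1*967^1 = -  6171428812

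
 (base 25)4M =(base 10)122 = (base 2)1111010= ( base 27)4e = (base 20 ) 62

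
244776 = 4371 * 56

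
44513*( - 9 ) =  - 400617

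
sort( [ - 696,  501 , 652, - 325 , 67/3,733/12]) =[ - 696, - 325,  67/3, 733/12, 501, 652]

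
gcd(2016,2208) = 96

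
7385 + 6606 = 13991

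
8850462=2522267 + 6328195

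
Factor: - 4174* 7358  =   - 30712292 = - 2^2*13^1*283^1*2087^1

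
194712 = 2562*76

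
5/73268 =5/73268 = 0.00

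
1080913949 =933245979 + 147667970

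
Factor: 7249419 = 3^5*29833^1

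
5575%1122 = 1087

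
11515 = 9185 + 2330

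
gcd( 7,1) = 1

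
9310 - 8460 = 850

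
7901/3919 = 7901/3919 = 2.02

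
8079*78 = 630162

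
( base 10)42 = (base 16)2A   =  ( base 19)24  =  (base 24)1i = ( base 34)18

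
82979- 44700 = 38279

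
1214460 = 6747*180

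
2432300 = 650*3742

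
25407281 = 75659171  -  50251890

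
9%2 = 1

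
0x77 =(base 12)9b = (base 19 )65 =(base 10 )119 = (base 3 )11102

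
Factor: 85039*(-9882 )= - 2^1*3^4*61^1 * 277^1*307^1 = - 840355398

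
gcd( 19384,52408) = 8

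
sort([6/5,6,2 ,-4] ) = [ - 4, 6/5,2,6]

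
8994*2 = 17988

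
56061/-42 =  - 1335 + 3/14 = - 1334.79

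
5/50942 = 5/50942 = 0.00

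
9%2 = 1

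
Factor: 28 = 2^2*7^1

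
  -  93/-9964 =93/9964 = 0.01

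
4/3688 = 1/922 = 0.00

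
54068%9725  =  5443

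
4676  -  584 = 4092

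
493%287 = 206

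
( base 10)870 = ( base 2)1101100110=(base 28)132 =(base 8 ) 1546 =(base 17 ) 303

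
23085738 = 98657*234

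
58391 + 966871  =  1025262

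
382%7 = 4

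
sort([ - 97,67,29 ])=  [ - 97,29,67] 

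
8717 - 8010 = 707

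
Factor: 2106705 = 3^1*5^1*29^2*167^1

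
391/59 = 391/59 = 6.63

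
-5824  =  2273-8097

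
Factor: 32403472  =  2^4*2025217^1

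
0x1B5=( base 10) 437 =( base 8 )665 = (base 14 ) 233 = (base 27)g5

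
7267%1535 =1127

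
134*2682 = 359388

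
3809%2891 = 918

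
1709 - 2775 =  - 1066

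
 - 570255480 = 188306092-758561572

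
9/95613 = 3/31871 = 0.00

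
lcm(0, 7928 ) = 0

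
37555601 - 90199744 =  - 52644143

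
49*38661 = 1894389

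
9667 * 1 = 9667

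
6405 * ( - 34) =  -217770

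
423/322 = 423/322 = 1.31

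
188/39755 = 188/39755 = 0.00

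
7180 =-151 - -7331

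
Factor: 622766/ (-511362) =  - 3^ (  -  2) *101^1*3083^1*28409^( - 1 )= -311383/255681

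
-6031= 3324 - 9355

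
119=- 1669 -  - 1788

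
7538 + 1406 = 8944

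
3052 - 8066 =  - 5014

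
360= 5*72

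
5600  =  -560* (-10 ) 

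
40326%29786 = 10540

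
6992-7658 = -666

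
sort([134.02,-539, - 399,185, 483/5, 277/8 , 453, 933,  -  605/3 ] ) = [-539, - 399,-605/3, 277/8, 483/5, 134.02, 185, 453 , 933] 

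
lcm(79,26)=2054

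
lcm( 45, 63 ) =315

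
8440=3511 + 4929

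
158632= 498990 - 340358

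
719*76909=55297571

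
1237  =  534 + 703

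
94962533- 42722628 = 52239905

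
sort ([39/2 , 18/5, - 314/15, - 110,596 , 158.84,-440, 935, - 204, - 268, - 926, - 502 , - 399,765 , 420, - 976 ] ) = [ - 976,-926 , - 502,-440, - 399 ,-268  ,-204, - 110, - 314/15,  18/5, 39/2,  158.84 , 420,596,765,935]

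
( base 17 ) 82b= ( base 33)25e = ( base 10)2357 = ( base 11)1853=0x935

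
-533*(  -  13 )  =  6929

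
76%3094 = 76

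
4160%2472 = 1688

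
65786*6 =394716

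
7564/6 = 1260 + 2/3  =  1260.67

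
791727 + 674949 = 1466676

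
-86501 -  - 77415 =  - 9086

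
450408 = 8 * 56301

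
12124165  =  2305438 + 9818727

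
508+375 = 883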